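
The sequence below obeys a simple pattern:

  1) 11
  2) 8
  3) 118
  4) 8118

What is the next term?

From term 3 onward, concatenate the second-to-last term with the last: 11·8 = 118, 8·118 = 8118, …
The next term joins 118 and 8118.

1188118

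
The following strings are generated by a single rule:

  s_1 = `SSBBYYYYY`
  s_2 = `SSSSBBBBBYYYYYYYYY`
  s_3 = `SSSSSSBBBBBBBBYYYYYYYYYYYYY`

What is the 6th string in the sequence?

Reading off run lengths: S runs 2, 4, 6; B runs 2, 5, 8; Y runs 5, 9, 13 — each is linear in n (n = 1, 2, …).
At n = 6 the blocks have lengths 12, 17, 25.

SSSSSSSSSSSSBBBBBBBBBBBBBBBBBYYYYYYYYYYYYYYYYYYYYYYYYY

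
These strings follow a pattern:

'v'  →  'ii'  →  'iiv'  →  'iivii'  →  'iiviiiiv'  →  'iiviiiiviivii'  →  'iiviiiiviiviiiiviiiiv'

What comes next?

From term 3 onward, concatenate the last term with the second-to-last: ii·v = iiv, iiv·ii = iivii, …
So term 8 is iiviiiiviiviiiiviiiiv·iiviiiiviivii.

iiviiiiviiviiiiviiiiviiviiiiviivii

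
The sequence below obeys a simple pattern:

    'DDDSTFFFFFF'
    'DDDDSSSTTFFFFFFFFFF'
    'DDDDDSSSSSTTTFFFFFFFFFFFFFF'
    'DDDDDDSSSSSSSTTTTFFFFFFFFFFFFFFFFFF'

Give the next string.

Reading off run lengths: D runs 3, 4, 5, 6; S runs 1, 3, 5, 7; T runs 1, 2, 3, 4; F runs 6, 10, 14, 18 — each is linear in n (n = 1, 2, …).
For the next term, n = 5, so the run lengths are 7, 9, 5, 22.

DDDDDDDSSSSSSSSSTTTTTFFFFFFFFFFFFFFFFFFFFFF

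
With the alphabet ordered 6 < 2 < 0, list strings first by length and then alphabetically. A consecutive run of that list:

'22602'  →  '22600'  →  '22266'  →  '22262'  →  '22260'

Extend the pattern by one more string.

The successor of 22260 increments the rightmost position that isn't already 0 and resets every position after it to 6.

22226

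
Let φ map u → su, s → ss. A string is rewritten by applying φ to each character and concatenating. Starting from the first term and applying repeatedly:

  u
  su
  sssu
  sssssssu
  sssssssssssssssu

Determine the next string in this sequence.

sssssssssssssssssssssssssssssssu

φ(sssssssssssssssu) expands symbol-by-symbol to ss ss ss ss ss ss ss ss ss ss ss ss ss ss ss su; joining the 16 pieces gives the next term.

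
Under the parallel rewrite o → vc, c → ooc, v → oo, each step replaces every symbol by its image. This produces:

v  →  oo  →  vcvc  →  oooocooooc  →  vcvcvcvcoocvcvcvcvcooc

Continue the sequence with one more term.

oooocoooocoooocoooocvcvcoocoooocoooocoooocoooocvcvcooc

Replace each of the 22 characters of vcvcvcvcoocvcvcvcvcooc in place — oo ooc oo ooc oo ooc oo ooc vc vc ooc oo ooc oo ooc oo ooc oo ooc vc vc ooc — and concatenate.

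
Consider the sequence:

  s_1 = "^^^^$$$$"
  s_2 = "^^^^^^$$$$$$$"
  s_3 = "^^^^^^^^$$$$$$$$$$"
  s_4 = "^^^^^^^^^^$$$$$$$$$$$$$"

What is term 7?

Reading off run lengths: ^ runs 4, 6, 8, 10; $ runs 4, 7, 10, 13 — each is linear in n (n = 1, 2, …).
At n = 7 the blocks have lengths 16, 22.

^^^^^^^^^^^^^^^^$$$$$$$$$$$$$$$$$$$$$$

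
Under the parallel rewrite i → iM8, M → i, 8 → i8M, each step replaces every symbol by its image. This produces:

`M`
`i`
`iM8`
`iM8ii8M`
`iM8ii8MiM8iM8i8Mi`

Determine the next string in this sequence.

Rewriting the 17 symbols of iM8ii8MiM8iM8i8Mi one by one yields iM8 i i8M iM8 iM8 i8M i iM8 i i8M iM8 i i8M iM8 i8M i iM8; concatenated:

iM8ii8MiM8iM8i8MiiM8ii8MiM8ii8MiM8i8MiiM8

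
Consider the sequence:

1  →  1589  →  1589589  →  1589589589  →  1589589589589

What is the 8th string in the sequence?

Every step adds 589 to the end: s(k+1) = s(k)·589.
From 1589589589589, 3 further steps: 1589589589589 → 1589589589589589 → 1589589589589589589 → (answer).

1589589589589589589589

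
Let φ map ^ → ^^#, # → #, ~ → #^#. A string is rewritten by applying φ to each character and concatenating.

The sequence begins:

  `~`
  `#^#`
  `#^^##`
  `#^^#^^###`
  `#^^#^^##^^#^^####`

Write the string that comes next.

Rewriting the 17 symbols of #^^#^^##^^#^^#### one by one yields # ^^# ^^# # ^^# ^^# # # ^^# ^^# # ^^# ^^# # # # #; concatenated:

#^^#^^##^^#^^###^^#^^##^^#^^#####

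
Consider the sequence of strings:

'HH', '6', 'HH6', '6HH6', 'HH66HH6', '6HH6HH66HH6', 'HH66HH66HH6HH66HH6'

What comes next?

6HH6HH66HH6HH66HH66HH6HH66HH6

Each term (from the third on) is the two preceding terms concatenated in order: term 3 = HH·6 = HH6.
So term 8 is 6HH6HH66HH6·HH66HH66HH6HH66HH6.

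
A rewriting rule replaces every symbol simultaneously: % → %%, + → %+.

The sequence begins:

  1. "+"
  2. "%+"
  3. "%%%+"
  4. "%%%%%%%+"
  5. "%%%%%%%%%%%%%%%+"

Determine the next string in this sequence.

φ(%%%%%%%%%%%%%%%+) expands symbol-by-symbol to %% %% %% %% %% %% %% %% %% %% %% %% %% %% %% %+; joining the 16 pieces gives the next term.

%%%%%%%%%%%%%%%%%%%%%%%%%%%%%%%+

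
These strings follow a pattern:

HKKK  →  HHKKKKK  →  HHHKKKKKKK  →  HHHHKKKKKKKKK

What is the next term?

HHHHHKKKKKKKKKKK

Term n consists of n H's, followed by 2n+1 K's (n = 1, 2, …).
For the next term, n = 5, so the run lengths are 5, 11.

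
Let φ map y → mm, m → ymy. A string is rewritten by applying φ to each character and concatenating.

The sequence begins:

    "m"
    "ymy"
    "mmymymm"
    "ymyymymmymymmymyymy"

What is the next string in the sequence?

Rewriting the 19 symbols of ymyymymmymymmymyymy one by one yields mm ymy mm mm ymy mm ymy ymy mm ymy mm ymy ymy mm ymy mm mm ymy mm; concatenated:

mmymymmmmymymmymyymymmymymmymyymymmymymmmmymymm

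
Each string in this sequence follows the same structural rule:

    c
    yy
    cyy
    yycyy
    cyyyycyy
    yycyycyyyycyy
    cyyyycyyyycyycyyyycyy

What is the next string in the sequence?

Each term (from the third on) is the two preceding terms concatenated in order: term 3 = c·yy = cyy.
The next term joins yycyycyyyycyy and cyyyycyyyycyycyyyycyy.

yycyycyyyycyycyyyycyyyycyycyyyycyy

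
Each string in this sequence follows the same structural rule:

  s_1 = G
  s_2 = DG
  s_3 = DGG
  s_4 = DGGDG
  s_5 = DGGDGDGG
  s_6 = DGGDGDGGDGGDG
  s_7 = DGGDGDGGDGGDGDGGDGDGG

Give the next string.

DGGDGDGGDGGDGDGGDGDGGDGGDGDGGDGGDG

Each term (from the third on) is the previous term followed by the one before it: term 3 = DG·G = DGG.
Continuing: DGGDGDGGDGGDGDGGDGDGG · DGGDGDGGDGGDG gives term 8.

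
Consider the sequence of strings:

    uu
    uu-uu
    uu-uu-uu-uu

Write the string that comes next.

Every step duplicates the string with '-' between the halves.
So the next term is two copies of uu-uu-uu-uu with '-' between the halves.

uu-uu-uu-uu-uu-uu-uu-uu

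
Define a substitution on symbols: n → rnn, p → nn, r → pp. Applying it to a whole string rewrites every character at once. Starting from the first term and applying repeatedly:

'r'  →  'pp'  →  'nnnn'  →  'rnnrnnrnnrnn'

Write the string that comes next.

pprnnrnnpprnnrnnpprnnrnnpprnnrnn

Rewriting each symbol of rnnrnnrnnrnn: r→pp, n→rnn, n→rnn, r→pp, n→rnn, n→rnn, r→pp, n→rnn, n→rnn, r→pp, n→rnn, n→rnn, which concatenates to pp rnn rnn pp rnn rnn pp rnn rnn pp rnn rnn.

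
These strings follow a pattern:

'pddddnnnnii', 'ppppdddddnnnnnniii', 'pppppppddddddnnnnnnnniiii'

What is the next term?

ppppppppppdddddddnnnnnnnnnniiiii

Term n consists of 3n-2 p's, followed by n+3 d's, followed by 2n+2 n's, followed by n+1 i's (n = 1, 2, …).
For the next term, n = 4, so the run lengths are 10, 7, 10, 5.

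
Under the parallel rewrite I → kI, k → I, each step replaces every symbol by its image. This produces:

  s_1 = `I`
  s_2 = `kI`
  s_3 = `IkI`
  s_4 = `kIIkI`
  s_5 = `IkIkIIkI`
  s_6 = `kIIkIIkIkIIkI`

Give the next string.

IkIkIIkIkIIkIIkIkIIkI

Replace each of the 13 characters of kIIkIIkIkIIkI in place — I kI kI I kI kI I kI I kI kI I kI — and concatenate.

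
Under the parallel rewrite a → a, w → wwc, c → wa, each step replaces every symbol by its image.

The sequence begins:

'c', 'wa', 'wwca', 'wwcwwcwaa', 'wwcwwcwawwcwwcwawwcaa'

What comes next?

Rewriting the 21 symbols of wwcwwcwawwcwwcwawwcaa one by one yields wwc wwc wa wwc wwc wa wwc a wwc wwc wa wwc wwc wa wwc a wwc wwc wa a a; concatenated:

wwcwwcwawwcwwcwawwcawwcwwcwawwcwwcwawwcawwcwwcwaaa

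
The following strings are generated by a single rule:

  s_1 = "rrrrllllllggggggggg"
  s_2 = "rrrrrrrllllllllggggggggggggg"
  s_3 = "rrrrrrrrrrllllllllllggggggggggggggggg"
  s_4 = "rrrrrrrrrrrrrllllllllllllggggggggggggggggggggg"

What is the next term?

Term n consists of 3n-2 r's, followed by 2n+2 l's, followed by 4n+1 g's, where the shown terms are n = 2, 3, 4, 5.
At n = 6 the blocks have lengths 16, 14, 25.

rrrrrrrrrrrrrrrrllllllllllllllggggggggggggggggggggggggg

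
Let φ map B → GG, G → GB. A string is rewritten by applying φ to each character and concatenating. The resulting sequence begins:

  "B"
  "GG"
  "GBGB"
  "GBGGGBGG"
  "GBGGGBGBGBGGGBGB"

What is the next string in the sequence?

GBGGGBGBGBGGGBGGGBGGGBGBGBGGGBGG

Applying the rule to each of the 16 symbols of GBGGGBGBGBGGGBGB gives the pieces GB GG GB GB GB GG GB GG GB GG GB GB GB GG GB GG, which concatenate to the answer.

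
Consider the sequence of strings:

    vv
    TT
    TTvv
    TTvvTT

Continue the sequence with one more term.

TTvvTTTTvv

From term 3 onward, concatenate the last term with the second-to-last: TT·vv = TTvv, TTvv·TT = TTvvTT, …
The next term joins TTvvTT and TTvv.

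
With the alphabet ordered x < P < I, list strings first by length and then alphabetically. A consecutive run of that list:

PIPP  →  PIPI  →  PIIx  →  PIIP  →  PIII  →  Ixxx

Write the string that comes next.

IxxP

The successor of Ixxx increments the rightmost position that isn't already I and resets every position after it to x.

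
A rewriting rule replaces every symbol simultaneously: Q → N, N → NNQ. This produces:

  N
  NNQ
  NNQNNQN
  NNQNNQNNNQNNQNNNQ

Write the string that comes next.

Replace each of the 17 characters of NNQNNQNNNQNNQNNNQ in place — NNQ NNQ N NNQ NNQ N NNQ NNQ NNQ N NNQ NNQ N NNQ NNQ NNQ N — and concatenate.

NNQNNQNNNQNNQNNNQNNQNNQNNNQNNQNNNQNNQNNQN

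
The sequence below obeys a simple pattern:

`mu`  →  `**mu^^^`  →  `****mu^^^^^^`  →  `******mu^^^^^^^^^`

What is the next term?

Each term wraps the previous one in ** on the left and ^^^ on the right.
Applying this once more to ******mu^^^^^^^^^:

********mu^^^^^^^^^^^^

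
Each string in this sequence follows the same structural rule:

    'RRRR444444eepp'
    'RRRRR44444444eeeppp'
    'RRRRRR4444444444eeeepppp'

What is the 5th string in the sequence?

Term n consists of n+2 R's, followed by 2n+2 4's, followed by n e's, followed by n p's, where the shown terms are n = 2, 3, 4.
For term 5, n = 6, so the run lengths are 8, 14, 6, 6.

RRRRRRRR44444444444444eeeeeepppppp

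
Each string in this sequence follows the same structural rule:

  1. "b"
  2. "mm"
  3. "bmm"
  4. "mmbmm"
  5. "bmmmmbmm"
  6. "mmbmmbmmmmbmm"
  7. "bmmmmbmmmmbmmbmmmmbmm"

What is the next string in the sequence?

mmbmmbmmmmbmmbmmmmbmmmmbmmbmmmmbmm

Each term (from the third on) is the two preceding terms concatenated in order: term 3 = b·mm = bmm.
Continuing: mmbmmbmmmmbmm · bmmmmbmmmmbmmbmmmmbmm gives term 8.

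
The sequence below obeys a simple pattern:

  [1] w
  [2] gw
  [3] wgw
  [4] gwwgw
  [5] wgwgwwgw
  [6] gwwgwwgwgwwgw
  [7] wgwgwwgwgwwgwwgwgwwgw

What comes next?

From term 3 onward, concatenate the second-to-last term with the last: w·gw = wgw, gw·wgw = gwwgw, …
The next term joins gwwgwwgwgwwgw and wgwgwwgwgwwgwwgwgwwgw.

gwwgwwgwgwwgwwgwgwwgwgwwgwwgwgwwgw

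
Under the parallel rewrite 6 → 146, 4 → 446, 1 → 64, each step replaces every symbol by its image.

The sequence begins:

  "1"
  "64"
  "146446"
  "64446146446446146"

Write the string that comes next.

Replace each of the 17 characters of 64446146446446146 in place — 146 446 446 446 146 64 446 146 446 446 146 446 446 146 64 446 146 — and concatenate.

1464464464461466444614644644614644644614664446146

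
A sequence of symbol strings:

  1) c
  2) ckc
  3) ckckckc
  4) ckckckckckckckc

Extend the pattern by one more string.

s(k+1) = s(k)·k·s(k) — each term doubles the last with 'k' between the halves.
Doubling ckckckckckckckc with 'k' between the halves:

ckckckckckckckckckckckckckckckc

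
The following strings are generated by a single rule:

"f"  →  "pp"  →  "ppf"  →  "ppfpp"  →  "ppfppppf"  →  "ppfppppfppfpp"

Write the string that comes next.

ppfppppfppfppppfppppf

This is a Fibonacci-style word recurrence s(k) = s(k−1)·s(k−2): e.g. pp·f = ppf.
So term 7 is ppfppppfppfpp·ppfppppf.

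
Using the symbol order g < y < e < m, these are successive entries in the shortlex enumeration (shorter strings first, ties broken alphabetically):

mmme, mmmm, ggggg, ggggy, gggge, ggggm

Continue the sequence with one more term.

gggyg

Find the rightmost character of ggggm below m, bump it to the next letter, and reset everything to its right to g.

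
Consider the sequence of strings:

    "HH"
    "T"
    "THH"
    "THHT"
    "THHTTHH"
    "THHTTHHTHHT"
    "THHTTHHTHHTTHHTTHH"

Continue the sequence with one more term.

THHTTHHTHHTTHHTTHHTHHTTHHTHHT

Each term (from the third on) is the previous term followed by the one before it: term 3 = T·HH = THH.
The next term joins THHTTHHTHHTTHHTTHH and THHTTHHTHHT.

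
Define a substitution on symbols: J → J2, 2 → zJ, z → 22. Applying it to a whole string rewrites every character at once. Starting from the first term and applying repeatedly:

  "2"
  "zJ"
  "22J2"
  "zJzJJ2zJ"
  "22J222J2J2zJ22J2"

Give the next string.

Applying the rule to each of the 16 symbols of 22J222J2J2zJ22J2 gives the pieces zJ zJ J2 zJ zJ zJ J2 zJ J2 zJ 22 J2 zJ zJ J2 zJ, which concatenate to the answer.

zJzJJ2zJzJzJJ2zJJ2zJ22J2zJzJJ2zJ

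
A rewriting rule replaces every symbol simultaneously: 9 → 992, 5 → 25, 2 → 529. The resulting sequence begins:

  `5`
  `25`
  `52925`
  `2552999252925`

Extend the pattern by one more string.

Rewriting the 13 symbols of 2552999252925 one by one yields 529 25 25 529 992 992 992 529 25 529 992 529 25; concatenated:

52925255299929929925292552999252925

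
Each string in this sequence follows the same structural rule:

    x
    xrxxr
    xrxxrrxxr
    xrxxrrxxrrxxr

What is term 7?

The strings grow by a fixed suffix rxxr each time.
From xrxxrrxxrrxxr, 3 further steps: xrxxrrxxrrxxr → xrxxrrxxrrxxrrxxr → xrxxrrxxrrxxrrxxrrxxr → (answer).

xrxxrrxxrrxxrrxxrrxxrrxxr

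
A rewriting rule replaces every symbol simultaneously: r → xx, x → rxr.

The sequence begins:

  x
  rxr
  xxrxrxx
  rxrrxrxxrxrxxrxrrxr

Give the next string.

Applying the rule to each of the 19 symbols of rxrrxrxxrxrxxrxrrxr gives the pieces xx rxr xx xx rxr xx rxr rxr xx rxr xx rxr rxr xx rxr xx xx rxr xx, which concatenate to the answer.

xxrxrxxxxrxrxxrxrrxrxxrxrxxrxrrxrxxrxrxxxxrxrxx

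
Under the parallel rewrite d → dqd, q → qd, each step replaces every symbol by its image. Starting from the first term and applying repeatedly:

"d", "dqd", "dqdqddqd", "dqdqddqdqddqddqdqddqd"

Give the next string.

Rewriting the 21 symbols of dqdqddqdqddqddqdqddqd one by one yields dqd qd dqd qd dqd dqd qd dqd qd dqd dqd qd dqd dqd qd dqd qd dqd dqd qd dqd; concatenated:

dqdqddqdqddqddqdqddqdqddqddqdqddqddqdqddqdqddqddqdqddqd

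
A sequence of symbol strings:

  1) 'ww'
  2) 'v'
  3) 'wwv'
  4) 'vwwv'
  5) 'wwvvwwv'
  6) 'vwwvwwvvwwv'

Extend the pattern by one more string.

Each term (from the third on) is the two preceding terms concatenated in order: term 3 = ww·v = wwv.
So term 7 is wwvvwwv·vwwvwwvvwwv.

wwvvwwvvwwvwwvvwwv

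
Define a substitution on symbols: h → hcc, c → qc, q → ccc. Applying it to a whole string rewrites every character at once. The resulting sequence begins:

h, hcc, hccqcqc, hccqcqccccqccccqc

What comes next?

Rewriting the 17 symbols of hccqcqccccqccccqc one by one yields hcc qc qc ccc qc ccc qc qc qc qc ccc qc qc qc qc ccc qc; concatenated:

hccqcqccccqccccqcqcqcqccccqcqcqcqccccqc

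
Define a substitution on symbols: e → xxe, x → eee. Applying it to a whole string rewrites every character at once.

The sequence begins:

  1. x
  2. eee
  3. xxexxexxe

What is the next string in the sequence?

eeeeeexxeeeeeeexxeeeeeeexxe

Apply φ to xxexxexxe symbol by symbol: x→eee, x→eee, e→xxe, x→eee, x→eee, e→xxe, x→eee, x→eee, e→xxe; joined: eee eee xxe eee eee xxe eee eee xxe.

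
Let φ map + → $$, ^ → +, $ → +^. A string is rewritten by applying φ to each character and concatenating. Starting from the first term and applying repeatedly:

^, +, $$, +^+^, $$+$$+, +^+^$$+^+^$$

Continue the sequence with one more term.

Apply φ to +^+^$$+^+^$$ symbol by symbol: +→$$, ^→+, +→$$, ^→+, $→+^, $→+^, +→$$, ^→+, +→$$, ^→+, $→+^, $→+^; joined: $$ + $$ + +^ +^ $$ + $$ + +^ +^.

$$+$$++^+^$$+$$++^+^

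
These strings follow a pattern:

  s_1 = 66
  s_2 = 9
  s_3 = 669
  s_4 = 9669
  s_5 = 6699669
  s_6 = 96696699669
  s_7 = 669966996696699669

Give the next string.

This is a Fibonacci-style word recurrence s(k) = s(k−2)·s(k−1): e.g. 66·9 = 669.
The next term joins 96696699669 and 669966996696699669.

96696699669669966996696699669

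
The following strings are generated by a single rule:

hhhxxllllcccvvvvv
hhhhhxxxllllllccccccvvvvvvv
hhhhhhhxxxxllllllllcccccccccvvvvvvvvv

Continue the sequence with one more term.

hhhhhhhhhxxxxxllllllllllccccccccccccvvvvvvvvvvv

Term n consists of 2n+1 h's, followed by n+1 x's, followed by 2n+2 l's, followed by 3n c's, followed by 2n+3 v's (n = 1, 2, …).
At n = 4 the blocks have lengths 9, 5, 10, 12, 11.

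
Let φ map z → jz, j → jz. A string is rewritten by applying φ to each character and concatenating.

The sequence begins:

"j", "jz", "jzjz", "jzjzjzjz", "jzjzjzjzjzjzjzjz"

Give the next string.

Replace each of the 16 characters of jzjzjzjzjzjzjzjz in place — jz jz jz jz jz jz jz jz jz jz jz jz jz jz jz jz — and concatenate.

jzjzjzjzjzjzjzjzjzjzjzjzjzjzjzjz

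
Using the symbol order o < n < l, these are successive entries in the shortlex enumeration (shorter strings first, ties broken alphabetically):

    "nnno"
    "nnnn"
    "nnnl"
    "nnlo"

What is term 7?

nloo

Continuing the enumeration 3 steps past nnlo: nnlo → nnln → nnll → (answer).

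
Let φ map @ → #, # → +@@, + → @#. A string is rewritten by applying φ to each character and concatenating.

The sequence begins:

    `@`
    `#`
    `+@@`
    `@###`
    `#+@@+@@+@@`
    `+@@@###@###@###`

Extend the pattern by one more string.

@####+@@+@@+@@#+@@+@@+@@#+@@+@@+@@

φ(+@@@###@###@###) expands symbol-by-symbol to @# # # # +@@ +@@ +@@ # +@@ +@@ +@@ # +@@ +@@ +@@; joining the 15 pieces gives the next term.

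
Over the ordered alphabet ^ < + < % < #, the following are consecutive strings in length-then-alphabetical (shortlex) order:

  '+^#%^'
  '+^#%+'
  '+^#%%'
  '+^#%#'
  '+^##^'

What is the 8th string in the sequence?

+^###

Stepping forward 3 times from +^##^: +^##^ → +^##+ → +^##%, then the target.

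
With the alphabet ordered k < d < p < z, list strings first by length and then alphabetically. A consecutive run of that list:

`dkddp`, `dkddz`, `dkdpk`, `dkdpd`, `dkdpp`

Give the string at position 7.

dkdzk

Advancing 2 positions from dkdpp through dkdpp → dkdpz reaches term 7.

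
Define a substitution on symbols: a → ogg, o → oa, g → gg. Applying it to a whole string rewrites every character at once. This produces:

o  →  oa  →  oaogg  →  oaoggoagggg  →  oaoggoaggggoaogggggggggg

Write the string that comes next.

Rewriting the 24 symbols of oaoggoaggggoaogggggggggg one by one yields oa ogg oa gg gg oa ogg gg gg gg gg oa ogg oa gg gg gg gg gg gg gg gg gg gg; concatenated:

oaoggoaggggoaoggggggggggoaoggoagggggggggggggggggggg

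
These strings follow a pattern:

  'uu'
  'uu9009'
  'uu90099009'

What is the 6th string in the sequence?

uu90099009900990099009

Every step adds 9009 to the end: s(k+1) = s(k)·9009.
From uu90099009, 3 further steps: uu90099009 → uu900990099009 → uu9009900990099009 → (answer).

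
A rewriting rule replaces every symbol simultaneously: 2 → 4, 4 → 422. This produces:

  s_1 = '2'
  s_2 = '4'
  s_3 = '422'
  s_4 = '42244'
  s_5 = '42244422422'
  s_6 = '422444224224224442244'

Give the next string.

4224442242242244422444224442242242244422422

Replace each of the 21 characters of 422444224224224442244 in place — 422 4 4 422 422 422 4 4 422 4 4 422 4 4 422 422 422 4 4 422 422 — and concatenate.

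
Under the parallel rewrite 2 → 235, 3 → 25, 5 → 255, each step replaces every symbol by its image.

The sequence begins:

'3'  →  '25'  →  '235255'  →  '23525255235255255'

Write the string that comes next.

2352525523525523525525523525255235255255235255255

Applying the rule to each of the 17 symbols of 23525255235255255 gives the pieces 235 25 255 235 255 235 255 255 235 25 255 235 255 255 235 255 255, which concatenate to the answer.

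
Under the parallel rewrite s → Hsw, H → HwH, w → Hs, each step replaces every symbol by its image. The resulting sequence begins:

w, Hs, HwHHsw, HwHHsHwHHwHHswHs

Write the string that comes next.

φ(HwHHsHwHHwHHswHs) expands symbol-by-symbol to HwH Hs HwH HwH Hsw HwH Hs HwH HwH Hs HwH HwH Hsw Hs HwH Hsw; joining the 16 pieces gives the next term.

HwHHsHwHHwHHswHwHHsHwHHwHHsHwHHwHHswHsHwHHsw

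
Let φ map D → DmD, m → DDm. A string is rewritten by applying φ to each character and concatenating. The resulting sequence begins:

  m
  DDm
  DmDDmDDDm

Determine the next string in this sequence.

Apply φ to DmDDmDDDm symbol by symbol: D→DmD, m→DDm, D→DmD, D→DmD, m→DDm, D→DmD, D→DmD, D→DmD, m→DDm; joined: DmD DDm DmD DmD DDm DmD DmD DmD DDm.

DmDDDmDmDDmDDDmDmDDmDDmDDDm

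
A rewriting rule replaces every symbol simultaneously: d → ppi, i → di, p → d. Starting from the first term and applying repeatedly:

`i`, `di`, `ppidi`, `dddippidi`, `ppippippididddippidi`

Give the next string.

Rewriting the 20 symbols of ppippippididddippidi one by one yields d d di d d di d d di ppi di ppi ppi ppi di d d di ppi di; concatenated:

dddidddidddippidippippippididddippidi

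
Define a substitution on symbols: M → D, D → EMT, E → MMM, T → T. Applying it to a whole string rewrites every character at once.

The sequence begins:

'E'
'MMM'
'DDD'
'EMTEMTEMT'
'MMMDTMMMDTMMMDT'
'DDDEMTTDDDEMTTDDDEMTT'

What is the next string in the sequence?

EMTEMTEMTMMMDTTEMTEMTEMTMMMDTTEMTEMTEMTMMMDTT

φ(DDDEMTTDDDEMTTDDDEMTT) expands symbol-by-symbol to EMT EMT EMT MMM D T T EMT EMT EMT MMM D T T EMT EMT EMT MMM D T T; joining the 21 pieces gives the next term.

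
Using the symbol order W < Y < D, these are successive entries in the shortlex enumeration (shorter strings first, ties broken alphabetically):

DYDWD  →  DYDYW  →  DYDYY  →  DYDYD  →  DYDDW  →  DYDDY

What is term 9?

DDWWY

Continuing the enumeration 3 steps past DYDDY: DYDDY → DYDDD → DDWWW → (answer).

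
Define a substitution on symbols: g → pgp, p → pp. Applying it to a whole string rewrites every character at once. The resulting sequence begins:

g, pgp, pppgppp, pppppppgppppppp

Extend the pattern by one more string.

Replace each of the 15 characters of pppppppgppppppp in place — pp pp pp pp pp pp pp pgp pp pp pp pp pp pp pp — and concatenate.

pppppppppppppppgppppppppppppppp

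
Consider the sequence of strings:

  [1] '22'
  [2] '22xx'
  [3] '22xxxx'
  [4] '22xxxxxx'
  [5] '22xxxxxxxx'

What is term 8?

22xxxxxxxxxxxxxx

The strings grow by a fixed suffix xx each time.
From 22xxxxxxxx, 3 further steps: 22xxxxxxxx → 22xxxxxxxxxx → 22xxxxxxxxxxxx → (answer).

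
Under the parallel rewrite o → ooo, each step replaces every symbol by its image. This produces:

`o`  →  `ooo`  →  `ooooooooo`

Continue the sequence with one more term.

Expanding ooooooooo: o→ooo, o→ooo, o→ooo, o→ooo, o→ooo, o→ooo, o→ooo, o→ooo, o→ooo. Concatenated: ooo ooo ooo ooo ooo ooo ooo ooo ooo.

ooooooooooooooooooooooooooo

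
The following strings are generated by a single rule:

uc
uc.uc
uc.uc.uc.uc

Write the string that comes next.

s(k+1) = s(k)·.·s(k) — each term doubles the last with '.' between the halves.
One more doubling of uc.uc.uc.uc gives the answer.

uc.uc.uc.uc.uc.uc.uc.uc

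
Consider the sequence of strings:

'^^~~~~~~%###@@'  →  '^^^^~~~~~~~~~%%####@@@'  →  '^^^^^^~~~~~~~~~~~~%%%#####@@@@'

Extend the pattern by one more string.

Term n consists of 2n ^'s, followed by 3n+3 ~'s, followed by n %'s, followed by n+2 #'s, followed by n+1 @'s (n = 1, 2, …).
For the next term, n = 4, so the run lengths are 8, 15, 4, 6, 5.

^^^^^^^^~~~~~~~~~~~~~~~%%%%######@@@@@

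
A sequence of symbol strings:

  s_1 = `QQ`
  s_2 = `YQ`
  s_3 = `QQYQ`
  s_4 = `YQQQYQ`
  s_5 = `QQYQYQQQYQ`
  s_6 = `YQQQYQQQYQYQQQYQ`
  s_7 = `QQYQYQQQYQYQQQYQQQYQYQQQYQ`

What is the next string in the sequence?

This is a Fibonacci-style word recurrence s(k) = s(k−2)·s(k−1): e.g. QQ·YQ = QQYQ.
The next term joins YQQQYQQQYQYQQQYQ and QQYQYQQQYQYQQQYQQQYQYQQQYQ.

YQQQYQQQYQYQQQYQQQYQYQQQYQYQQQYQQQYQYQQQYQ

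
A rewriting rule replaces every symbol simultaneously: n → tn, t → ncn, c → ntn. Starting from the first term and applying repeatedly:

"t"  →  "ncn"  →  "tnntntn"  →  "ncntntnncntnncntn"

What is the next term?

tnntntnncntnncntntnntntnncntntnntntnncntn

Replace each of the 17 characters of ncntntnncntnncntn in place — tn ntn tn ncn tn ncn tn tn ntn tn ncn tn tn ntn tn ncn tn — and concatenate.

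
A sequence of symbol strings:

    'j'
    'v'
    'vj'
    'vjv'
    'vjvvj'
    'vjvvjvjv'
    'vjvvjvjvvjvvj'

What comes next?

This is a Fibonacci-style word recurrence s(k) = s(k−1)·s(k−2): e.g. v·j = vj.
So term 8 is vjvvjvjvvjvvj·vjvvjvjv.

vjvvjvjvvjvvjvjvvjvjv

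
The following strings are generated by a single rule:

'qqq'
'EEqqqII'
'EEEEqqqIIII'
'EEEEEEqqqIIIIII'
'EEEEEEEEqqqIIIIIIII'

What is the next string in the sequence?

Each term wraps the previous one in EE on the left and II on the right.
One more step from EEEEEEEEqqqIIIIIIII gives the answer.

EEEEEEEEEEqqqIIIIIIIIII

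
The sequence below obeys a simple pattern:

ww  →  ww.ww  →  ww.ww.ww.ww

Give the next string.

Each string is two copies of the previous one joined by '.'.
Doubling ww.ww.ww.ww with '.' between the halves:

ww.ww.ww.ww.ww.ww.ww.ww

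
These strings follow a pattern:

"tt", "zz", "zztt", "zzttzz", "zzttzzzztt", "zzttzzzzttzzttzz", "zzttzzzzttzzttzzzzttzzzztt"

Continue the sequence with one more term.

zzttzzzzttzzttzzzzttzzzzttzzttzzzzttzzttzz

From term 3 onward, concatenate the last term with the second-to-last: zz·tt = zztt, zztt·zz = zzttzz, …
Continuing: zzttzzzzttzzttzzzzttzzzztt · zzttzzzzttzzttzz gives term 8.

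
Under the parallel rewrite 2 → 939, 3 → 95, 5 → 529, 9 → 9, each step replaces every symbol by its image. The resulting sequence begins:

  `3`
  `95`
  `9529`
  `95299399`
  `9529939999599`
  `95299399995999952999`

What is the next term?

Rewriting the 20 symbols of 95299399995999952999 one by one yields 9 529 939 9 9 95 9 9 9 9 529 9 9 9 9 529 939 9 9 9; concatenated:

9529939999599995299999529939999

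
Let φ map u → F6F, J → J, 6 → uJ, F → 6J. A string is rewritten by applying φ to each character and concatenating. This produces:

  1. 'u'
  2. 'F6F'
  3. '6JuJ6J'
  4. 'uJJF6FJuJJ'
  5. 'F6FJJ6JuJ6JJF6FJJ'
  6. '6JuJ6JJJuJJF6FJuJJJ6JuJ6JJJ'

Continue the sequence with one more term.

uJJF6FJuJJJJF6FJJ6JuJ6JJF6FJJJuJJF6FJuJJJJ

Replace each of the 27 characters of 6JuJ6JJJuJJF6FJuJJJ6JuJ6JJJ in place — uJ J F6F J uJ J J J F6F J J 6J uJ 6J J F6F J J J uJ J F6F J uJ J J J — and concatenate.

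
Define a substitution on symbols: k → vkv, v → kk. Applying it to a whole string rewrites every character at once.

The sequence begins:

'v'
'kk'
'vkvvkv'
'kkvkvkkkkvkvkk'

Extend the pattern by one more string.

Rewriting the 14 symbols of kkvkvkkkkvkvkk one by one yields vkv vkv kk vkv kk vkv vkv vkv vkv kk vkv kk vkv vkv; concatenated:

vkvvkvkkvkvkkvkvvkvvkvvkvkkvkvkkvkvvkv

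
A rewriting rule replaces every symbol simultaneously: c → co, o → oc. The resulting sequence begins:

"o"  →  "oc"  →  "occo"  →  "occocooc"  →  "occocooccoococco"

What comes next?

Rewriting the 16 symbols of occocooccoococco one by one yields oc co co oc co oc oc co co oc oc co oc co co oc; concatenated:

occocooccoococcocoococcooccocooc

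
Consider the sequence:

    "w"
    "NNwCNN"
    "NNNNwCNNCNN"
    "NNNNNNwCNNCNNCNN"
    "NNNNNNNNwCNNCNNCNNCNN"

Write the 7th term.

s(k+1) = NN·s(k)·CNN, so each term gains NN as a prefix and CNN as a suffix.
From NNNNNNNNwCNNCNNCNNCNN, 2 further steps: NNNNNNNNwCNNCNNCNNCNN → NNNNNNNNNNwCNNCNNCNNCNNCNN → (answer).

NNNNNNNNNNNNwCNNCNNCNNCNNCNNCNN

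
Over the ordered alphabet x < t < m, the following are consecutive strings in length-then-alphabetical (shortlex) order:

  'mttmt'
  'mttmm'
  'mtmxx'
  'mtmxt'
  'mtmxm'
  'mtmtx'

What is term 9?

Stepping forward 3 times from mtmtx: mtmtx → mtmtt → mtmtm, then the target.

mtmmx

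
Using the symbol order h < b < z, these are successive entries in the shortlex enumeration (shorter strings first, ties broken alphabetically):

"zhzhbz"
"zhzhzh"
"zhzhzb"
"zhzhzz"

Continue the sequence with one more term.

Treat zhzhzz as a base-3 numeral over the given alphabet and add one, carrying through any trailing z's.

zhzbhh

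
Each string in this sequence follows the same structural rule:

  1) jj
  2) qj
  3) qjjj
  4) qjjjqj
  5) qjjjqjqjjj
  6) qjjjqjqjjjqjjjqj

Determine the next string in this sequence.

qjjjqjqjjjqjjjqjqjjjqjqjjj

Each term (from the third on) is the previous term followed by the one before it: term 3 = qj·jj = qjjj.
Continuing: qjjjqjqjjjqjjjqj · qjjjqjqjjj gives term 7.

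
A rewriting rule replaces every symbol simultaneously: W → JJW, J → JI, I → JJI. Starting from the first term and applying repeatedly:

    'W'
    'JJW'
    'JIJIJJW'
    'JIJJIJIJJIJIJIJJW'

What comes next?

JIJJIJIJIJJIJIJJIJIJIJJIJIJJIJIJJIJIJIJJW

Replace each of the 17 characters of JIJJIJIJJIJIJIJJW in place — JI JJI JI JI JJI JI JJI JI JI JJI JI JJI JI JJI JI JI JJW — and concatenate.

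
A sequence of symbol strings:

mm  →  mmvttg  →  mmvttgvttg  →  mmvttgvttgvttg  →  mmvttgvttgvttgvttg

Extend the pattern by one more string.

mmvttgvttgvttgvttgvttg

Each term is the previous one with vttg appended.
One more step from mmvttgvttgvttgvttg gives the answer.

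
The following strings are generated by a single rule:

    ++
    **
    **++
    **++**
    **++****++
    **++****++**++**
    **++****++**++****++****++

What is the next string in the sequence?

**++****++**++****++****++**++****++**++**

From term 3 onward, concatenate the last term with the second-to-last: **·++ = **++, **++·** = **++**, …
The next term joins **++****++**++****++****++ and **++****++**++**.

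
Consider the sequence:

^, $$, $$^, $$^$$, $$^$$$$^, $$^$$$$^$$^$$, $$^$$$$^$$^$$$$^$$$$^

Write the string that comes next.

$$^$$$$^$$^$$$$^$$$$^$$^$$$$^$$^$$

From term 3 onward, concatenate the last term with the second-to-last: $$·^ = $$^, $$^·$$ = $$^$$, …
The next term joins $$^$$$$^$$^$$$$^$$$$^ and $$^$$$$^$$^$$.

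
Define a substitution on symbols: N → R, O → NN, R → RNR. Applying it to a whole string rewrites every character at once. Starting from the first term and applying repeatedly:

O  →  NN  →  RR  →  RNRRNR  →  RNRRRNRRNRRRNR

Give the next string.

Rewriting the 14 symbols of RNRRRNRRNRRRNR one by one yields RNR R RNR RNR RNR R RNR RNR R RNR RNR RNR R RNR; concatenated:

RNRRRNRRNRRNRRRNRRNRRRNRRNRRNRRRNR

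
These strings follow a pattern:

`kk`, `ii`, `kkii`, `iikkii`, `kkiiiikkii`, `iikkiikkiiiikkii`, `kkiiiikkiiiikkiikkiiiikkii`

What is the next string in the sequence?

iikkiikkiiiikkiikkiiiikkiiiikkiikkiiiikkii

Each term (from the third on) is the two preceding terms concatenated in order: term 3 = kk·ii = kkii.
So term 8 is iikkiikkiiiikkii·kkiiiikkiiiikkiikkiiiikkii.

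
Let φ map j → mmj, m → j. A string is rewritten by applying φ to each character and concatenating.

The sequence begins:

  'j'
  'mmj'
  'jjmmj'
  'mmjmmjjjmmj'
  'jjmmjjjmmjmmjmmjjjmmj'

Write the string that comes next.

Replace each of the 21 characters of jjmmjjjmmjmmjmmjjjmmj in place — mmj mmj j j mmj mmj mmj j j mmj j j mmj j j mmj mmj mmj j j mmj — and concatenate.

mmjmmjjjmmjmmjmmjjjmmjjjmmjjjmmjmmjmmjjjmmj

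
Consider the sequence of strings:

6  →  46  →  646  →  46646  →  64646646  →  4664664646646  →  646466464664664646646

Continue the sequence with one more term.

4664664646646646466464664664646646

Each term (from the third on) is the two preceding terms concatenated in order: term 3 = 6·46 = 646.
So term 8 is 4664664646646·646466464664664646646.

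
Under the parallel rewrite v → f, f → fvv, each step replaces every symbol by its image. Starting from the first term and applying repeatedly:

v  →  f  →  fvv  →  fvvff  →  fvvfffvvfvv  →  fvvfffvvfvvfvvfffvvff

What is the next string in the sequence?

fvvfffvvfvvfvvfffvvfffvvfffvvfvvfvvfffvvfvv

φ(fvvfffvvfvvfvvfffvvff) expands symbol-by-symbol to fvv f f fvv fvv fvv f f fvv f f fvv f f fvv fvv fvv f f fvv fvv; joining the 21 pieces gives the next term.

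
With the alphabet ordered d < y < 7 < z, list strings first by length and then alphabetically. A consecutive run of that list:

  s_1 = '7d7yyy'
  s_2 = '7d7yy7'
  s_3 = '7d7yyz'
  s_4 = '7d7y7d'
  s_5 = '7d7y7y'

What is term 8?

7d7yzd

Advancing 3 positions from 7d7y7y through 7d7y7y → 7d7y77 → 7d7y7z reaches term 8.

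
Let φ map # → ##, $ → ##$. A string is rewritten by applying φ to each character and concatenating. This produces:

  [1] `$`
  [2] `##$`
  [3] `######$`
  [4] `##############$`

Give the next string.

Replace each of the 15 characters of ##############$ in place — ## ## ## ## ## ## ## ## ## ## ## ## ## ## ##$ — and concatenate.

##############################$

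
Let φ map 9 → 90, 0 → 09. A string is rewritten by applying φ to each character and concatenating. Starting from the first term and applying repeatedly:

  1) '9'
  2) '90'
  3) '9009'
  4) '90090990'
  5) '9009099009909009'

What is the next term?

Rewriting the 16 symbols of 9009099009909009 one by one yields 90 09 09 90 09 90 90 09 09 90 90 09 90 09 09 90; concatenated:

90090990099090090990900990090990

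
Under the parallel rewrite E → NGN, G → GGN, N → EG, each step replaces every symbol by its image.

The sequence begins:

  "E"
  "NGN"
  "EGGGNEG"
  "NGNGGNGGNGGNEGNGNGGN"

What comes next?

Replace each of the 20 characters of NGNGGNGGNGGNEGNGNGGN in place — EG GGN EG GGN GGN EG GGN GGN EG GGN GGN EG NGN GGN EG GGN EG GGN GGN EG — and concatenate.

EGGGNEGGGNGGNEGGGNGGNEGGGNGGNEGNGNGGNEGGGNEGGGNGGNEG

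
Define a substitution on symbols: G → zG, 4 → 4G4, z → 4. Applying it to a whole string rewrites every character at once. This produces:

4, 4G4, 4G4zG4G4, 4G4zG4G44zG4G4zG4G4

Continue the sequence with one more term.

Rewriting the 19 symbols of 4G4zG4G44zG4G4zG4G4 one by one yields 4G4 zG 4G4 4 zG 4G4 zG 4G4 4G4 4 zG 4G4 zG 4G4 4 zG 4G4 zG 4G4; concatenated:

4G4zG4G44zG4G4zG4G44G44zG4G4zG4G44zG4G4zG4G4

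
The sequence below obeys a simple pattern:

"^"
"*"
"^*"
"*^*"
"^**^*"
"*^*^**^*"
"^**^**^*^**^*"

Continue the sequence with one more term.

*^*^**^*^**^**^*^**^*

Each term (from the third on) is the two preceding terms concatenated in order: term 3 = ^·* = ^*.
The next term joins *^*^**^* and ^**^**^*^**^*.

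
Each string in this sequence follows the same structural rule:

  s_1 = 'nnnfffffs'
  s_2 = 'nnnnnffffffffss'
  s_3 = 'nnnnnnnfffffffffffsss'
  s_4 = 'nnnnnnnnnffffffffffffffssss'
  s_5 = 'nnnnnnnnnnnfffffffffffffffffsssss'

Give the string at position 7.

The n-th term is 2n+1 n's then 3n+2 f's then n s's (n = 1, 2, …).
At n = 7 the blocks have lengths 15, 23, 7.

nnnnnnnnnnnnnnnfffffffffffffffffffffffsssssss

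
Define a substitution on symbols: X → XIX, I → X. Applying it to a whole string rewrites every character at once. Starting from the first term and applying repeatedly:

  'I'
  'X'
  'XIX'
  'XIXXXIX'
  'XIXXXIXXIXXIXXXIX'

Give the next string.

XIXXXIXXIXXIXXXIXXIXXXIXXIXXXIXXIXXIXXXIX

φ(XIXXXIXXIXXIXXXIX) expands symbol-by-symbol to XIX X XIX XIX XIX X XIX XIX X XIX XIX X XIX XIX XIX X XIX; joining the 17 pieces gives the next term.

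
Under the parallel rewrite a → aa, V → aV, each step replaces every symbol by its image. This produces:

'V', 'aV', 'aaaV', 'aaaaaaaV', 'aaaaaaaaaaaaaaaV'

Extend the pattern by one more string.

Rewriting the 16 symbols of aaaaaaaaaaaaaaaV one by one yields aa aa aa aa aa aa aa aa aa aa aa aa aa aa aa aV; concatenated:

aaaaaaaaaaaaaaaaaaaaaaaaaaaaaaaV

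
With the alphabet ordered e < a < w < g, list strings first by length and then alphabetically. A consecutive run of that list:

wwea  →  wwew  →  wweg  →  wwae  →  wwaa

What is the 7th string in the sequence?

wwag

Continuing the enumeration 2 steps past wwaa: wwaa → wwaw → (answer).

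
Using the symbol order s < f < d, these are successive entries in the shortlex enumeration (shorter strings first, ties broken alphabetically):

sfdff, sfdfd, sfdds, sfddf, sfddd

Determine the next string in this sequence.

The successor of sfddd increments the rightmost position that isn't already d and resets every position after it to s.

sdsss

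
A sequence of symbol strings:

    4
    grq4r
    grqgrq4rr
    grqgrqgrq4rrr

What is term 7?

grqgrqgrqgrqgrqgrq4rrrrrr

s(k+1) = grq·s(k)·r, so each term gains grq as a prefix and r as a suffix.
From grqgrqgrq4rrr, 3 further steps: grqgrqgrq4rrr → grqgrqgrqgrq4rrrr → grqgrqgrqgrqgrq4rrrrr → (answer).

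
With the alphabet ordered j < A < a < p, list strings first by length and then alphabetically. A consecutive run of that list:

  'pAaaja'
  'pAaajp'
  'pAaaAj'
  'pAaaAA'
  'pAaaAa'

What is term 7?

pAaaaj

Advancing 2 positions from pAaaAa through pAaaAa → pAaaAp reaches term 7.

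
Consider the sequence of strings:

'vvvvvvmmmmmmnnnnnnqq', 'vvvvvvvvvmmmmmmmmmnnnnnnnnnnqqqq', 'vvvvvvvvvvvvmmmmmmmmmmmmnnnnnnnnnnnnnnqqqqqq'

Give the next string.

vvvvvvvvvvvvvvvmmmmmmmmmmmmmmmnnnnnnnnnnnnnnnnnnqqqqqqqq

Reading off run lengths: v runs 6, 9, 12; m runs 6, 9, 12; n runs 6, 10, 14; q runs 2, 4, 6 — each is linear in n (n = 1, 2, …).
At n = 4 the blocks have lengths 15, 15, 18, 8.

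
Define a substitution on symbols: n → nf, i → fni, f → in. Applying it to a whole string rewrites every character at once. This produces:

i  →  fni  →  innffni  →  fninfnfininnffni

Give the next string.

Applying the rule to each of the 16 symbols of fninfnfininnffni gives the pieces in nf fni nf in nf in fni nf fni nf nf in in nf fni, which concatenate to the answer.

innffninfinnfinfninffninfnfininnffni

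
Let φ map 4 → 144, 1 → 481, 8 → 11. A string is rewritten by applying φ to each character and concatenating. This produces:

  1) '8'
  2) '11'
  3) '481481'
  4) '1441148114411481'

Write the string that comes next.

φ(1441148114411481) expands symbol-by-symbol to 481 144 144 481 481 144 11 481 481 144 144 481 481 144 11 481; joining the 16 pieces gives the next term.

4811441444814811441148148114414448148114411481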